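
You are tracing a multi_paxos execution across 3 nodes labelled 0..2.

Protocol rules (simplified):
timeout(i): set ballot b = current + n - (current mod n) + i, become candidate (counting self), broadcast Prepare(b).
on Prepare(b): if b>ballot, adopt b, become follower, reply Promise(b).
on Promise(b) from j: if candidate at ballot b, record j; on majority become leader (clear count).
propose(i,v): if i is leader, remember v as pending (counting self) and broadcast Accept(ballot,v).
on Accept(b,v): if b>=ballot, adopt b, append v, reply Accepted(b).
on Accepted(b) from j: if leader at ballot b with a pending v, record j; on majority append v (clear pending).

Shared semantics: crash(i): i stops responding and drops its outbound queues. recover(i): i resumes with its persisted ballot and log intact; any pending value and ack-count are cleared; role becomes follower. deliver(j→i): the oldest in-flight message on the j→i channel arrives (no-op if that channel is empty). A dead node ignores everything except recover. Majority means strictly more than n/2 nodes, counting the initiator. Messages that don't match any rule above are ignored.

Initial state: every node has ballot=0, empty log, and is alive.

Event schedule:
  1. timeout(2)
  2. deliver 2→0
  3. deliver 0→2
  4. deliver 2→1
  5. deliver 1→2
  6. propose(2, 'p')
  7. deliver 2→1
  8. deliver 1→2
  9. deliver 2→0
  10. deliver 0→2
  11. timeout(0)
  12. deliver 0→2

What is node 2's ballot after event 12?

e1 timeout(2): 2[cand,b=5,-]
e2 deliver 2→0: 0[foll,b=5,-]
e3 deliver 0→2: 2[lead,b=5,-]
e4 deliver 2→1: 1[foll,b=5,-]
e5 deliver 1→2: ·
e6 propose(2,'p'): ·
e7 deliver 2→1: 1[foll,b=5,p]
e8 deliver 1→2: 2[lead,b=5,p]
e9 deliver 2→0: 0[foll,b=5,p]
e10 deliver 0→2: ·
e11 timeout(0): 0[cand,b=6,p]
e12 deliver 0→2: 2[foll,b=6,p]

6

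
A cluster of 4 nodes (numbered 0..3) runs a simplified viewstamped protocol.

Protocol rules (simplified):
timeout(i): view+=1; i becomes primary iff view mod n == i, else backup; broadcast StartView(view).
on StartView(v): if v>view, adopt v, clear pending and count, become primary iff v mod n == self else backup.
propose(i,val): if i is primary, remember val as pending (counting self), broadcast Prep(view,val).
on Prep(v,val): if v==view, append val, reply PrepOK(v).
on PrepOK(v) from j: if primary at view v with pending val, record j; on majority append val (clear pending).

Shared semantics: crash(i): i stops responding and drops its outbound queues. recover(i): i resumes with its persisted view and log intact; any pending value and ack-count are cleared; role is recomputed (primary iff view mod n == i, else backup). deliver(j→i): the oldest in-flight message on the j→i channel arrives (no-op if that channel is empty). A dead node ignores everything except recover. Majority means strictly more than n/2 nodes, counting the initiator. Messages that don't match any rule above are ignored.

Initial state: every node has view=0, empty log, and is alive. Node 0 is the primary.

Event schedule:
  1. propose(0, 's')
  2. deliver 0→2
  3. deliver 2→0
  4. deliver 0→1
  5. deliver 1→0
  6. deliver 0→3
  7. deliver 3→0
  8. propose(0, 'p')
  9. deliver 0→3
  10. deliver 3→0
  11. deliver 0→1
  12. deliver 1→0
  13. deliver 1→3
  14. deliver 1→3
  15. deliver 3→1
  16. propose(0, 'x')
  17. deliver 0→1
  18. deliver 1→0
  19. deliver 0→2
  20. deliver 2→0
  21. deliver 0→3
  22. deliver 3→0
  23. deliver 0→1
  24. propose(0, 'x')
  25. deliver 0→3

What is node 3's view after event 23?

0

after 1 — propose(0,'s'): ·
after 2 — deliver 0→2: n2:back/v0/[s]
after 3 — deliver 2→0: ·
after 4 — deliver 0→1: n1:back/v0/[s]
after 5 — deliver 1→0: n0:prim/v0/[s]
after 6 — deliver 0→3: n3:back/v0/[s]
after 7 — deliver 3→0: ·
after 8 — propose(0,'p'): ·
after 9 — deliver 0→3: n3:back/v0/[s,p]
after 10 — deliver 3→0: ·
after 11 — deliver 0→1: n1:back/v0/[s,p]
after 12 — deliver 1→0: n0:prim/v0/[s,p]
after 13 — deliver 1→3: ·
after 14 — deliver 1→3: ·
after 15 — deliver 3→1: ·
after 16 — propose(0,'x'): ·
after 17 — deliver 0→1: n1:back/v0/[s,p,x]
after 18 — deliver 1→0: ·
after 19 — deliver 0→2: n2:back/v0/[s,p]
after 20 — deliver 2→0: n0:prim/v0/[s,p,x]
after 21 — deliver 0→3: n3:back/v0/[s,p,x]
after 22 — deliver 3→0: ·
after 23 — deliver 0→1: ·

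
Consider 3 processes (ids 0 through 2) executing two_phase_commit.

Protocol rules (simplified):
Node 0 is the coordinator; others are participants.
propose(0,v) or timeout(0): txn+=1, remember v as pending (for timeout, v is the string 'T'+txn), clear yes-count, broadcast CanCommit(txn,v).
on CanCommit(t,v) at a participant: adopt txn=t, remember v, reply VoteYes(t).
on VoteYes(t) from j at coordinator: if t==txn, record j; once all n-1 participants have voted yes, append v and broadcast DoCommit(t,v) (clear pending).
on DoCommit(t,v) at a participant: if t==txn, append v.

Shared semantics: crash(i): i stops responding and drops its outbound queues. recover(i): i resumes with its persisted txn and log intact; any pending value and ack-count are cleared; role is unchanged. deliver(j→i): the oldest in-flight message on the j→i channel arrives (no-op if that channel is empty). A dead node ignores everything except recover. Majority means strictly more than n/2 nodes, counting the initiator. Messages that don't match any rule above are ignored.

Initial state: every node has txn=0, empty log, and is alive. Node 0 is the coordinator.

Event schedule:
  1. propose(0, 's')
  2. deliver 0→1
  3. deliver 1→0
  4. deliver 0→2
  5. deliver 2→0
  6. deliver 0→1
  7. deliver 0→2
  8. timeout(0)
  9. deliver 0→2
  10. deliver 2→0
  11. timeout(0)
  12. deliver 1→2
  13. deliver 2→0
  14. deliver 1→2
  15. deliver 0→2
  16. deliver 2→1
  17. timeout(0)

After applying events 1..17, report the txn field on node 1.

1

after 1 — propose(0,'s'): n0:coor/t1/[-]
after 2 — deliver 0→1: n1:part/t1/[-]
after 3 — deliver 1→0: ·
after 4 — deliver 0→2: n2:part/t1/[-]
after 5 — deliver 2→0: n0:coor/t1/[s]
after 6 — deliver 0→1: n1:part/t1/[s]
after 7 — deliver 0→2: n2:part/t1/[s]
after 8 — timeout(0): n0:coor/t2/[s]
after 9 — deliver 0→2: n2:part/t2/[s]
after 10 — deliver 2→0: ·
after 11 — timeout(0): n0:coor/t3/[s]
after 12 — deliver 1→2: ·
after 13 — deliver 2→0: ·
after 14 — deliver 1→2: ·
after 15 — deliver 0→2: n2:part/t3/[s]
after 16 — deliver 2→1: ·
after 17 — timeout(0): n0:coor/t4/[s]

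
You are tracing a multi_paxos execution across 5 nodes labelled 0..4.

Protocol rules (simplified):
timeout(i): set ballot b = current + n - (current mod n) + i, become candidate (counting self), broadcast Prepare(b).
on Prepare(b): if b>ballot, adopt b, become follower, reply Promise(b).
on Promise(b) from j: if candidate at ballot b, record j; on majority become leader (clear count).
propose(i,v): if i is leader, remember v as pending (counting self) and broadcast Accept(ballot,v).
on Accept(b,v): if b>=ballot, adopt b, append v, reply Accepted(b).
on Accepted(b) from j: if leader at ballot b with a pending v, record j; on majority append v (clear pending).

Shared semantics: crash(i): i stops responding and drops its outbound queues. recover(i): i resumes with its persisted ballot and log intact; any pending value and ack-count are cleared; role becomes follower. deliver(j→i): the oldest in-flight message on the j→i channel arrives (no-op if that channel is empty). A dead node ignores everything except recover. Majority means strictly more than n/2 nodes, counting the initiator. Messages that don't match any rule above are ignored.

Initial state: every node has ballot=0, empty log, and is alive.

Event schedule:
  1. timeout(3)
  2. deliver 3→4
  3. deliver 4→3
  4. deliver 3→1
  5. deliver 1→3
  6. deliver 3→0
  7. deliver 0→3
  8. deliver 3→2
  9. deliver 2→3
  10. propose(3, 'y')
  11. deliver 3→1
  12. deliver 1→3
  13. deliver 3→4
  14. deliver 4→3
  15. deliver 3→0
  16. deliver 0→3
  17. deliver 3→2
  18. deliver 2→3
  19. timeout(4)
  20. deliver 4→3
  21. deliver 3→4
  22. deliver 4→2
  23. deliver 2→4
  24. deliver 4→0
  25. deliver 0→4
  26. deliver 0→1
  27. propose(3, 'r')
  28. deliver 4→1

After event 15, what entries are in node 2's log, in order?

empty

after 1 — timeout(3): n3:cand/b8/[-]
after 2 — deliver 3→4: n4:foll/b8/[-]
after 3 — deliver 4→3: ·
after 4 — deliver 3→1: n1:foll/b8/[-]
after 5 — deliver 1→3: n3:lead/b8/[-]
after 6 — deliver 3→0: n0:foll/b8/[-]
after 7 — deliver 0→3: ·
after 8 — deliver 3→2: n2:foll/b8/[-]
after 9 — deliver 2→3: ·
after 10 — propose(3,'y'): ·
after 11 — deliver 3→1: n1:foll/b8/[y]
after 12 — deliver 1→3: ·
after 13 — deliver 3→4: n4:foll/b8/[y]
after 14 — deliver 4→3: n3:lead/b8/[y]
after 15 — deliver 3→0: n0:foll/b8/[y]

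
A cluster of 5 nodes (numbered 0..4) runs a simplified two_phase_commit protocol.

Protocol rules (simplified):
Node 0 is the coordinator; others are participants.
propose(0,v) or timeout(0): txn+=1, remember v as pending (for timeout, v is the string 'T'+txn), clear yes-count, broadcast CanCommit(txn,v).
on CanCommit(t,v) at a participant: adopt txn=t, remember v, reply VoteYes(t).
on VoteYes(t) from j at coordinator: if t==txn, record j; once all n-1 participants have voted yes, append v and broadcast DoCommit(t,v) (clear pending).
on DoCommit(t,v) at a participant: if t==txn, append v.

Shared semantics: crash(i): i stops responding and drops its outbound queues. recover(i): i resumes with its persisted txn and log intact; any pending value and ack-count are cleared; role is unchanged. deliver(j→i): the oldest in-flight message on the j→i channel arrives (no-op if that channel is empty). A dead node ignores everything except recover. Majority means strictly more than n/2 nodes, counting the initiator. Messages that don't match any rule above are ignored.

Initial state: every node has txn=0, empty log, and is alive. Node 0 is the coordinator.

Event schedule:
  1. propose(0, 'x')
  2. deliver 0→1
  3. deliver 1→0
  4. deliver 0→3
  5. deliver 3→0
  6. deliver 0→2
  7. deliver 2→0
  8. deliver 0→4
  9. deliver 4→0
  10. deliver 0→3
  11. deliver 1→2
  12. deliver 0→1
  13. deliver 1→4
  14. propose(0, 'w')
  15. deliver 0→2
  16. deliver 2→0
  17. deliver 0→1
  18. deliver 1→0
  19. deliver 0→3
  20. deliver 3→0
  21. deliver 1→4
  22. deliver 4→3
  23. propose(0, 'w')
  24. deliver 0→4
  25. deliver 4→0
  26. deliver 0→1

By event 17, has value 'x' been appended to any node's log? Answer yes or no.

yes

1. propose(0,'x'):  <0:coor t1 ->
2. deliver 0→1:  <1:part t1 ->
3. deliver 1→0:  nop
4. deliver 0→3:  <3:part t1 ->
5. deliver 3→0:  nop
6. deliver 0→2:  <2:part t1 ->
7. deliver 2→0:  nop
8. deliver 0→4:  <4:part t1 ->
9. deliver 4→0:  <0:coor t1 x>
10. deliver 0→3:  <3:part t1 x>
11. deliver 1→2:  nop
12. deliver 0→1:  <1:part t1 x>
13. deliver 1→4:  nop
14. propose(0,'w'):  <0:coor t2 x>
15. deliver 0→2:  <2:part t1 x>
16. deliver 2→0:  nop
17. deliver 0→1:  <1:part t2 x>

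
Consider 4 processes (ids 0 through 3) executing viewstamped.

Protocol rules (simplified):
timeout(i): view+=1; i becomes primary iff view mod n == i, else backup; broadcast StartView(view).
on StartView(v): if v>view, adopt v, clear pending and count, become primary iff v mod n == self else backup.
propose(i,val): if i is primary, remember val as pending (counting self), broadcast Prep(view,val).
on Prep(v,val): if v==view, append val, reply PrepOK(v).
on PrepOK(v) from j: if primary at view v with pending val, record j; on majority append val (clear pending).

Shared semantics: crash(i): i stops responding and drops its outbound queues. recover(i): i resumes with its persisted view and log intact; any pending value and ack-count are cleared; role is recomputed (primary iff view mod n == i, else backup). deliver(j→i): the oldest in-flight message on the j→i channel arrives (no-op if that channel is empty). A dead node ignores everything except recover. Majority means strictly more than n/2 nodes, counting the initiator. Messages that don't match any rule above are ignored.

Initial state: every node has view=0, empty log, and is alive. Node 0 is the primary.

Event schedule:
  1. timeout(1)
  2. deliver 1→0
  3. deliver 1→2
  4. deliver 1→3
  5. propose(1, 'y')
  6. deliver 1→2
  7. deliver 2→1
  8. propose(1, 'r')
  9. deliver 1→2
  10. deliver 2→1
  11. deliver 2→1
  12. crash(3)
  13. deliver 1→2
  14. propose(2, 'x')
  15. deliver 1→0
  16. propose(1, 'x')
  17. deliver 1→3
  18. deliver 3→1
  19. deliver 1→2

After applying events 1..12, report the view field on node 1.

1

[1] timeout(1) → N1(prim v1 [-])
[2] deliver 1→0 → N0(back v1 [-])
[3] deliver 1→2 → N2(back v1 [-])
[4] deliver 1→3 → N3(back v1 [-])
[5] propose(1,'y') → ∅
[6] deliver 1→2 → N2(back v1 [y])
[7] deliver 2→1 → ∅
[8] propose(1,'r') → ∅
[9] deliver 1→2 → N2(back v1 [y,r])
[10] deliver 2→1 → ∅
[11] deliver 2→1 → ∅
[12] crash(3) → N3(✗back v1 [-])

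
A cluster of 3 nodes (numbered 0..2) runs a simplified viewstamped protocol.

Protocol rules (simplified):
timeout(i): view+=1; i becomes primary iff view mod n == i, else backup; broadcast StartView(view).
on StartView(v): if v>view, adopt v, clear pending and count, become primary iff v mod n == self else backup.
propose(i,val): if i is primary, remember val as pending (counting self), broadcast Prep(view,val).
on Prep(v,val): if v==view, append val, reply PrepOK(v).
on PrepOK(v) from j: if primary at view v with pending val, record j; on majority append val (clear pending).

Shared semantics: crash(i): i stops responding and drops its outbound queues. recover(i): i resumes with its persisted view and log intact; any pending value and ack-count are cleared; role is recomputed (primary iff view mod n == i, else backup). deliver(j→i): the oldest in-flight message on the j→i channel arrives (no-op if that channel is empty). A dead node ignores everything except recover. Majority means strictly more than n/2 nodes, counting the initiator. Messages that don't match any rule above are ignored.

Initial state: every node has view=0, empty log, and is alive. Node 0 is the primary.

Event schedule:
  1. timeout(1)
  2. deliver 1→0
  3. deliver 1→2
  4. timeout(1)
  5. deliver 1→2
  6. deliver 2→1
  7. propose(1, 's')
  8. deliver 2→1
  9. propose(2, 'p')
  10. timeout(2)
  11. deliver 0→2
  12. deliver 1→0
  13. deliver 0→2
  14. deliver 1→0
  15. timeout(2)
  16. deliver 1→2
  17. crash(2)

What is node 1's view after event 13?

step 1 timeout(1): 1={prim,v=1,log=-}
step 2 deliver 1→0: 0={back,v=1,log=-}
step 3 deliver 1→2: 2={back,v=1,log=-}
step 4 timeout(1): 1={back,v=2,log=-}
step 5 deliver 1→2: 2={prim,v=2,log=-}
step 6 deliver 2→1: —
step 7 propose(1,'s'): —
step 8 deliver 2→1: —
step 9 propose(2,'p'): —
step 10 timeout(2): 2={back,v=3,log=-}
step 11 deliver 0→2: —
step 12 deliver 1→0: 0={back,v=2,log=-}
step 13 deliver 0→2: —

2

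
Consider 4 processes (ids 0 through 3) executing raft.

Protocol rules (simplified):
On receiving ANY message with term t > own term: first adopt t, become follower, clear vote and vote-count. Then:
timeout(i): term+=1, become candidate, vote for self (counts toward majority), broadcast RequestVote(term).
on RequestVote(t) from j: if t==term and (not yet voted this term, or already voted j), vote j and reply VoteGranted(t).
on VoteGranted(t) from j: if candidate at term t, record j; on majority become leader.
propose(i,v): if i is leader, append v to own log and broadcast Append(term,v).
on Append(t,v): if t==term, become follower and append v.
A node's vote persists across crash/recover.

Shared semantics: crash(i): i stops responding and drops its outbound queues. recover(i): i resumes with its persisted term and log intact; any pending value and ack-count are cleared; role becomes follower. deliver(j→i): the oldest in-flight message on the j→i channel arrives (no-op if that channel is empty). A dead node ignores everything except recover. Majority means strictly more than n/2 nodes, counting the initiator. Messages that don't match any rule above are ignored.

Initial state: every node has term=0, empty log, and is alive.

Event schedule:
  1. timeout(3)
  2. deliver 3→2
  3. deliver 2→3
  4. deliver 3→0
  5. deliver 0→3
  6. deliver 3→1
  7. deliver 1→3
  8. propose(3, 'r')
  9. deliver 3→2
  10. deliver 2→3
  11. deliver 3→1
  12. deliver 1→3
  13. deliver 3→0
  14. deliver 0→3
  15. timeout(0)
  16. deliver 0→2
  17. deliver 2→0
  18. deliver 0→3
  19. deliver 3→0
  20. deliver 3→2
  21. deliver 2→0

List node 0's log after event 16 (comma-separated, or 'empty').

r

step 1 timeout(3): 3={cand,t=1,log=-}
step 2 deliver 3→2: 2={foll,t=1,log=-}
step 3 deliver 2→3: —
step 4 deliver 3→0: 0={foll,t=1,log=-}
step 5 deliver 0→3: 3={lead,t=1,log=-}
step 6 deliver 3→1: 1={foll,t=1,log=-}
step 7 deliver 1→3: —
step 8 propose(3,'r'): 3={lead,t=1,log=r}
step 9 deliver 3→2: 2={foll,t=1,log=r}
step 10 deliver 2→3: —
step 11 deliver 3→1: 1={foll,t=1,log=r}
step 12 deliver 1→3: —
step 13 deliver 3→0: 0={foll,t=1,log=r}
step 14 deliver 0→3: —
step 15 timeout(0): 0={cand,t=2,log=r}
step 16 deliver 0→2: 2={foll,t=2,log=r}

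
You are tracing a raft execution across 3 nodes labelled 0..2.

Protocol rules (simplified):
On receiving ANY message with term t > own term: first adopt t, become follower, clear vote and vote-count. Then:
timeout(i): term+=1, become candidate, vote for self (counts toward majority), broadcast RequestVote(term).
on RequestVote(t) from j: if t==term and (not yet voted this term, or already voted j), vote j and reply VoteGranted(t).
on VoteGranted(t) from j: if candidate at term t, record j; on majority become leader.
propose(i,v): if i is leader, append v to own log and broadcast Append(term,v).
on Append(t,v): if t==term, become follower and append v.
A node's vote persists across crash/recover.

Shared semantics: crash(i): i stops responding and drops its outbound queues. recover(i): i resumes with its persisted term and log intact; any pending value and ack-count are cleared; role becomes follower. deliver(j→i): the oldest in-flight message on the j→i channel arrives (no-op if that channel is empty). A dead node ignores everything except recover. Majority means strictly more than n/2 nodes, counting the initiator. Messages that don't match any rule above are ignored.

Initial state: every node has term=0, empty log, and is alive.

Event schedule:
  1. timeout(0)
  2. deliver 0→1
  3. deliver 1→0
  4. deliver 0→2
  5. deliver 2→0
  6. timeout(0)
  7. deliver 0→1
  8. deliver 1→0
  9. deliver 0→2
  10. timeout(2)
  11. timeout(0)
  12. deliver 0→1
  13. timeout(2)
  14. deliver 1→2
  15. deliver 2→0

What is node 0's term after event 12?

3

after 1 — timeout(0): n0:cand/t1/[-]
after 2 — deliver 0→1: n1:foll/t1/[-]
after 3 — deliver 1→0: n0:lead/t1/[-]
after 4 — deliver 0→2: n2:foll/t1/[-]
after 5 — deliver 2→0: ·
after 6 — timeout(0): n0:cand/t2/[-]
after 7 — deliver 0→1: n1:foll/t2/[-]
after 8 — deliver 1→0: n0:lead/t2/[-]
after 9 — deliver 0→2: n2:foll/t2/[-]
after 10 — timeout(2): n2:cand/t3/[-]
after 11 — timeout(0): n0:cand/t3/[-]
after 12 — deliver 0→1: n1:foll/t3/[-]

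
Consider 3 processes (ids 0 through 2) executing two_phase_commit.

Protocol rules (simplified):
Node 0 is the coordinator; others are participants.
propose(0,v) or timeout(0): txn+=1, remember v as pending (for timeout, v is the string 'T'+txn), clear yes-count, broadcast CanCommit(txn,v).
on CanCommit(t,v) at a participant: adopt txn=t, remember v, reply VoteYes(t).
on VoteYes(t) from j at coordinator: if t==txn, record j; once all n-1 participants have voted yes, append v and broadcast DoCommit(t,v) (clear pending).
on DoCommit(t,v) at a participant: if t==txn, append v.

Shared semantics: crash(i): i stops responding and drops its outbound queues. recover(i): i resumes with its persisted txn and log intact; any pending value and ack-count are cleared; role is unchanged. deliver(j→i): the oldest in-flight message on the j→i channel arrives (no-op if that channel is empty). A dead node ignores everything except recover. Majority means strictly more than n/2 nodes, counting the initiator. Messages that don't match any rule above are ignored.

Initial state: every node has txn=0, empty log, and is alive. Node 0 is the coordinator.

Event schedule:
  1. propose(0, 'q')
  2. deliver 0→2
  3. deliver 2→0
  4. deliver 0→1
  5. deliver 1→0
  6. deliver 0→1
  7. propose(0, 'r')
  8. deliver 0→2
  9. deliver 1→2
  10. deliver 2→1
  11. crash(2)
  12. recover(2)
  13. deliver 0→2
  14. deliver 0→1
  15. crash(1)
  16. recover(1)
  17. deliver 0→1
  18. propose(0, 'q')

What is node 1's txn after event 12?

1

e1 propose(0,'q'): 0[coor,t=1,-]
e2 deliver 0→2: 2[part,t=1,-]
e3 deliver 2→0: ·
e4 deliver 0→1: 1[part,t=1,-]
e5 deliver 1→0: 0[coor,t=1,q]
e6 deliver 0→1: 1[part,t=1,q]
e7 propose(0,'r'): 0[coor,t=2,q]
e8 deliver 0→2: 2[part,t=1,q]
e9 deliver 1→2: ·
e10 deliver 2→1: ·
e11 crash(2): 2[✗part,t=1,q]
e12 recover(2): 2[part,t=1,q]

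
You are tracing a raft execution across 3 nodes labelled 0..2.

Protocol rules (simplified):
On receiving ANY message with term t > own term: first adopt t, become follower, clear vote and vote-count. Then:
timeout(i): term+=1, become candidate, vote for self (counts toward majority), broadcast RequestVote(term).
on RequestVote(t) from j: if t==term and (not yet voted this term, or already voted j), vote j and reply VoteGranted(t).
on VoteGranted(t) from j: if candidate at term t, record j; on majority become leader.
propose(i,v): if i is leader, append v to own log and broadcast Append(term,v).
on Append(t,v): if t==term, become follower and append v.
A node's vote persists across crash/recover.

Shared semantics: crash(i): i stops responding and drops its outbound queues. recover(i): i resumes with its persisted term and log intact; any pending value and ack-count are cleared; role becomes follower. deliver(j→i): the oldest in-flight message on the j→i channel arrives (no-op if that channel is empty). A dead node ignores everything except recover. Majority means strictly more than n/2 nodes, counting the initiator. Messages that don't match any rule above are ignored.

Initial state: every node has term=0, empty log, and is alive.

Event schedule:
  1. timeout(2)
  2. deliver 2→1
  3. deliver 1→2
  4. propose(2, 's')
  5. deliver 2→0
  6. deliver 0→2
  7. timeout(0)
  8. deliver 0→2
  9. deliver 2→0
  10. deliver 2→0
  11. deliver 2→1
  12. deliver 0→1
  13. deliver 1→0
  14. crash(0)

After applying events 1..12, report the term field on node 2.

2

1. timeout(2):  <2:cand t1 ->
2. deliver 2→1:  <1:foll t1 ->
3. deliver 1→2:  <2:lead t1 ->
4. propose(2,'s'):  <2:lead t1 s>
5. deliver 2→0:  <0:foll t1 ->
6. deliver 0→2:  nop
7. timeout(0):  <0:cand t2 ->
8. deliver 0→2:  <2:foll t2 s>
9. deliver 2→0:  nop
10. deliver 2→0:  <0:lead t2 ->
11. deliver 2→1:  <1:foll t1 s>
12. deliver 0→1:  <1:foll t2 s>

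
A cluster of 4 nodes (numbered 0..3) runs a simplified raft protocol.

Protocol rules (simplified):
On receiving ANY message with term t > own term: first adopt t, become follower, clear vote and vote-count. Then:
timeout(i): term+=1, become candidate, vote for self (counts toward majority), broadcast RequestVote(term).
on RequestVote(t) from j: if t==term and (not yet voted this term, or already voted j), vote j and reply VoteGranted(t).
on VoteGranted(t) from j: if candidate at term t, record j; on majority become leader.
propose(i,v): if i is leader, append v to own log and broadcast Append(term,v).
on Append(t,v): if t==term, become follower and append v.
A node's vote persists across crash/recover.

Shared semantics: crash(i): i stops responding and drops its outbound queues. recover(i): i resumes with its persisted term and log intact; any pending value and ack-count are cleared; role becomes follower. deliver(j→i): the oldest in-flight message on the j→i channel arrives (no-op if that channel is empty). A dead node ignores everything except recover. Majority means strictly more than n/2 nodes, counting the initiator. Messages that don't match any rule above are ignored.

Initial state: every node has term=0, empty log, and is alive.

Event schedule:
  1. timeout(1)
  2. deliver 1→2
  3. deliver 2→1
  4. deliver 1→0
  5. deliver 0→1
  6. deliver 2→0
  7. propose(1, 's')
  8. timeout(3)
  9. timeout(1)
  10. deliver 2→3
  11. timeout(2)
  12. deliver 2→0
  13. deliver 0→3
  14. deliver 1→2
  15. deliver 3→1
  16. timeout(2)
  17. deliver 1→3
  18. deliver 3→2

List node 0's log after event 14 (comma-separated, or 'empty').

1. timeout(1):  <1:cand t1 ->
2. deliver 1→2:  <2:foll t1 ->
3. deliver 2→1:  nop
4. deliver 1→0:  <0:foll t1 ->
5. deliver 0→1:  <1:lead t1 ->
6. deliver 2→0:  nop
7. propose(1,'s'):  <1:lead t1 s>
8. timeout(3):  <3:cand t1 ->
9. timeout(1):  <1:cand t2 s>
10. deliver 2→3:  nop
11. timeout(2):  <2:cand t2 ->
12. deliver 2→0:  <0:foll t2 ->
13. deliver 0→3:  nop
14. deliver 1→2:  nop

empty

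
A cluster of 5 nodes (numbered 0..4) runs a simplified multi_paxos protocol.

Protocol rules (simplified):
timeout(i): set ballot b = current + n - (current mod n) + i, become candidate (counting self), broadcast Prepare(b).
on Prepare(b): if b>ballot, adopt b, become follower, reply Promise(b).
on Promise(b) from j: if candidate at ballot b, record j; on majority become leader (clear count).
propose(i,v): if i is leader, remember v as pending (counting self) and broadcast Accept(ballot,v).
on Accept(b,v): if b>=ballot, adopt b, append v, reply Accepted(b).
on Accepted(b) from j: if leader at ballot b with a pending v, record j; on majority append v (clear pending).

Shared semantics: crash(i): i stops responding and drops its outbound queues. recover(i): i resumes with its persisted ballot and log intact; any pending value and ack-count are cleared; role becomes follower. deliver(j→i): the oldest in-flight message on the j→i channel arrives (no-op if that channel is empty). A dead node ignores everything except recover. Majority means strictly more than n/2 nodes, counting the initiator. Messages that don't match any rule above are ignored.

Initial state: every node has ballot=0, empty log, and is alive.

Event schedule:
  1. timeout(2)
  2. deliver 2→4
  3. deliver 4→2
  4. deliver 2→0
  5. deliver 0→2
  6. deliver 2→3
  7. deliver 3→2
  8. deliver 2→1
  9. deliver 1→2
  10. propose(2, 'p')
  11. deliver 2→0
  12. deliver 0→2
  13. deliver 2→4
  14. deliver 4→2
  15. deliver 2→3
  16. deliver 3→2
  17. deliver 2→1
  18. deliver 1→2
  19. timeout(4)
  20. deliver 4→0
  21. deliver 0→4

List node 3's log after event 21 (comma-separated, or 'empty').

p

step 1 timeout(2): 2={cand,b=7,log=-}
step 2 deliver 2→4: 4={foll,b=7,log=-}
step 3 deliver 4→2: —
step 4 deliver 2→0: 0={foll,b=7,log=-}
step 5 deliver 0→2: 2={lead,b=7,log=-}
step 6 deliver 2→3: 3={foll,b=7,log=-}
step 7 deliver 3→2: —
step 8 deliver 2→1: 1={foll,b=7,log=-}
step 9 deliver 1→2: —
step 10 propose(2,'p'): —
step 11 deliver 2→0: 0={foll,b=7,log=p}
step 12 deliver 0→2: —
step 13 deliver 2→4: 4={foll,b=7,log=p}
step 14 deliver 4→2: 2={lead,b=7,log=p}
step 15 deliver 2→3: 3={foll,b=7,log=p}
step 16 deliver 3→2: —
step 17 deliver 2→1: 1={foll,b=7,log=p}
step 18 deliver 1→2: —
step 19 timeout(4): 4={cand,b=14,log=p}
step 20 deliver 4→0: 0={foll,b=14,log=p}
step 21 deliver 0→4: —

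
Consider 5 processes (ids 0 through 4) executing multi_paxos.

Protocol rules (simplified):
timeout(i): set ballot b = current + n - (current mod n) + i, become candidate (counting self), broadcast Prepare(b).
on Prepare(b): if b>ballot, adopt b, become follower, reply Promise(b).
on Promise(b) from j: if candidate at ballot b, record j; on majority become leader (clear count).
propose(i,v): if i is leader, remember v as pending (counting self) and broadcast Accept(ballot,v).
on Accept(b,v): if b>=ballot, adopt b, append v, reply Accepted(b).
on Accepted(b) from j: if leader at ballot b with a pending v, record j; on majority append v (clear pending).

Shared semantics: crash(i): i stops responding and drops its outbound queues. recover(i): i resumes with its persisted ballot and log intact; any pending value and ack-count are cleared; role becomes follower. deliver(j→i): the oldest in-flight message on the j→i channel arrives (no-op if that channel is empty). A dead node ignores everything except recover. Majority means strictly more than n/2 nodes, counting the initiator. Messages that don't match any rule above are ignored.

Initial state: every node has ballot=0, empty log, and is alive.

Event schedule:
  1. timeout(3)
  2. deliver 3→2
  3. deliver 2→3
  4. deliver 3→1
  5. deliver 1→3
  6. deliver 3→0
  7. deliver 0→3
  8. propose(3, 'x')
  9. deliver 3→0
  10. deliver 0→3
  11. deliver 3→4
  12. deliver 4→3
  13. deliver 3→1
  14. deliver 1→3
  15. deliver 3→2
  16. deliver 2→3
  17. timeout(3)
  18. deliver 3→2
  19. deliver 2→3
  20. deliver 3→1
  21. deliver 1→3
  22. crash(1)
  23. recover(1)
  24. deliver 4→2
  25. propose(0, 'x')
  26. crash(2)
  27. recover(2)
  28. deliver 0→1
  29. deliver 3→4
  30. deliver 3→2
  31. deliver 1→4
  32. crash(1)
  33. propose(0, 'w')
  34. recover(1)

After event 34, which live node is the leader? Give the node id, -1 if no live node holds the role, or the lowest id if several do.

3

e1 timeout(3): 3[cand,b=8,-]
e2 deliver 3→2: 2[foll,b=8,-]
e3 deliver 2→3: ·
e4 deliver 3→1: 1[foll,b=8,-]
e5 deliver 1→3: 3[lead,b=8,-]
e6 deliver 3→0: 0[foll,b=8,-]
e7 deliver 0→3: ·
e8 propose(3,'x'): ·
e9 deliver 3→0: 0[foll,b=8,x]
e10 deliver 0→3: ·
e11 deliver 3→4: 4[foll,b=8,-]
e12 deliver 4→3: ·
e13 deliver 3→1: 1[foll,b=8,x]
e14 deliver 1→3: 3[lead,b=8,x]
e15 deliver 3→2: 2[foll,b=8,x]
e16 deliver 2→3: ·
e17 timeout(3): 3[cand,b=13,x]
e18 deliver 3→2: 2[foll,b=13,x]
e19 deliver 2→3: ·
e20 deliver 3→1: 1[foll,b=13,x]
e21 deliver 1→3: 3[lead,b=13,x]
e22 crash(1): 1[✗foll,b=13,x]
e23 recover(1): 1[foll,b=13,x]
e24 deliver 4→2: ·
e25 propose(0,'x'): ·
e26 crash(2): 2[✗foll,b=13,x]
e27 recover(2): 2[foll,b=13,x]
e28 deliver 0→1: ·
e29 deliver 3→4: 4[foll,b=8,x]
e30 deliver 3→2: ·
e31 deliver 1→4: ·
e32 crash(1): 1[✗foll,b=13,x]
e33 propose(0,'w'): ·
e34 recover(1): 1[foll,b=13,x]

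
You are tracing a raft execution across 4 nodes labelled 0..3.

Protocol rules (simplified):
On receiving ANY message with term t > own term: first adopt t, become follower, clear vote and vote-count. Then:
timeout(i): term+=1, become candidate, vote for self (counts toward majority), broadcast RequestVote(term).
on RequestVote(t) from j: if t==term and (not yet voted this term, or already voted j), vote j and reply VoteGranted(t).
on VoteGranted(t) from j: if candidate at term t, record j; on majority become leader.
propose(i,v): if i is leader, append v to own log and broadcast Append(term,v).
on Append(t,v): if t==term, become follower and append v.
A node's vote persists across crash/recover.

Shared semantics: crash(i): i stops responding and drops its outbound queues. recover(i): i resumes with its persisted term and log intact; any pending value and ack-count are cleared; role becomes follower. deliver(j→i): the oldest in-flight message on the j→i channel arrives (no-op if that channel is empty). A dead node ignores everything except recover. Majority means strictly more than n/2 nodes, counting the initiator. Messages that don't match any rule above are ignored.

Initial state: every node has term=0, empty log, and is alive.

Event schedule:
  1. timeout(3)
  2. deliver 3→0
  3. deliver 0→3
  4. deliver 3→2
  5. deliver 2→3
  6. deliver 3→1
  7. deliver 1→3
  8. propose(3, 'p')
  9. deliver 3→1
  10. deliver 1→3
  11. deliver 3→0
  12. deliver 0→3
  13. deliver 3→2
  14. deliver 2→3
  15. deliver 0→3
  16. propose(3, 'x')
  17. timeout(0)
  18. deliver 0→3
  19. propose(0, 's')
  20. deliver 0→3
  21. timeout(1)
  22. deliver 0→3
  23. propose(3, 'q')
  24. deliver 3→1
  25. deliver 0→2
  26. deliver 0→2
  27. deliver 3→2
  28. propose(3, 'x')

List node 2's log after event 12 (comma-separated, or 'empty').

empty

1. timeout(3):  <3:cand t1 ->
2. deliver 3→0:  <0:foll t1 ->
3. deliver 0→3:  nop
4. deliver 3→2:  <2:foll t1 ->
5. deliver 2→3:  <3:lead t1 ->
6. deliver 3→1:  <1:foll t1 ->
7. deliver 1→3:  nop
8. propose(3,'p'):  <3:lead t1 p>
9. deliver 3→1:  <1:foll t1 p>
10. deliver 1→3:  nop
11. deliver 3→0:  <0:foll t1 p>
12. deliver 0→3:  nop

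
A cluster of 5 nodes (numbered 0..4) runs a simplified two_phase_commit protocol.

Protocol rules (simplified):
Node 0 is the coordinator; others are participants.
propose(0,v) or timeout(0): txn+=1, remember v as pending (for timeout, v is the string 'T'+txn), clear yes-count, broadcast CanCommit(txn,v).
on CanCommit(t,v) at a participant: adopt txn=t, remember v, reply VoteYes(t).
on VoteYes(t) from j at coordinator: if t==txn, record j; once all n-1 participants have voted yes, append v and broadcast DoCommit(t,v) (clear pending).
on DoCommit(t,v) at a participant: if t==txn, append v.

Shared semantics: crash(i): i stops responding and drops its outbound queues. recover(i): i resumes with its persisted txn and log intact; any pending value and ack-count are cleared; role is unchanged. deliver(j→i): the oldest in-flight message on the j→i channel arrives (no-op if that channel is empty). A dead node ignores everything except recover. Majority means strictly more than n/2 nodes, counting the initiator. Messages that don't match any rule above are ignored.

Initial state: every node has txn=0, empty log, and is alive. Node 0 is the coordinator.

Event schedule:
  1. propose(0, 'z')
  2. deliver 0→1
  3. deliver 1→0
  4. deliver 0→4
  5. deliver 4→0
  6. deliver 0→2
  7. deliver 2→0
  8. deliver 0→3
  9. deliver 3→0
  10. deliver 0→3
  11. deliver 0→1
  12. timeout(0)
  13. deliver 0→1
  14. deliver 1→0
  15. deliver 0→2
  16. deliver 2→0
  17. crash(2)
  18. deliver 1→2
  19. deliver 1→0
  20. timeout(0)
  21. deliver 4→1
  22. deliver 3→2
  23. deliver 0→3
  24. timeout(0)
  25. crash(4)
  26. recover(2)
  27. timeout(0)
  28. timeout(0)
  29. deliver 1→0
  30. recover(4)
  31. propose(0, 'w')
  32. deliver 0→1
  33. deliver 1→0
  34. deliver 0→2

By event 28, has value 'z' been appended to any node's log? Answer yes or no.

yes

step 1 propose(0,'z'): 0={coor,t=1,log=-}
step 2 deliver 0→1: 1={part,t=1,log=-}
step 3 deliver 1→0: —
step 4 deliver 0→4: 4={part,t=1,log=-}
step 5 deliver 4→0: —
step 6 deliver 0→2: 2={part,t=1,log=-}
step 7 deliver 2→0: —
step 8 deliver 0→3: 3={part,t=1,log=-}
step 9 deliver 3→0: 0={coor,t=1,log=z}
step 10 deliver 0→3: 3={part,t=1,log=z}
step 11 deliver 0→1: 1={part,t=1,log=z}
step 12 timeout(0): 0={coor,t=2,log=z}
step 13 deliver 0→1: 1={part,t=2,log=z}
step 14 deliver 1→0: —
step 15 deliver 0→2: 2={part,t=1,log=z}
step 16 deliver 2→0: —
step 17 crash(2): 2={✗part,t=1,log=z}
step 18 deliver 1→2: —
step 19 deliver 1→0: —
step 20 timeout(0): 0={coor,t=3,log=z}
step 21 deliver 4→1: —
step 22 deliver 3→2: —
step 23 deliver 0→3: 3={part,t=2,log=z}
step 24 timeout(0): 0={coor,t=4,log=z}
step 25 crash(4): 4={✗part,t=1,log=-}
step 26 recover(2): 2={part,t=1,log=z}
step 27 timeout(0): 0={coor,t=5,log=z}
step 28 timeout(0): 0={coor,t=6,log=z}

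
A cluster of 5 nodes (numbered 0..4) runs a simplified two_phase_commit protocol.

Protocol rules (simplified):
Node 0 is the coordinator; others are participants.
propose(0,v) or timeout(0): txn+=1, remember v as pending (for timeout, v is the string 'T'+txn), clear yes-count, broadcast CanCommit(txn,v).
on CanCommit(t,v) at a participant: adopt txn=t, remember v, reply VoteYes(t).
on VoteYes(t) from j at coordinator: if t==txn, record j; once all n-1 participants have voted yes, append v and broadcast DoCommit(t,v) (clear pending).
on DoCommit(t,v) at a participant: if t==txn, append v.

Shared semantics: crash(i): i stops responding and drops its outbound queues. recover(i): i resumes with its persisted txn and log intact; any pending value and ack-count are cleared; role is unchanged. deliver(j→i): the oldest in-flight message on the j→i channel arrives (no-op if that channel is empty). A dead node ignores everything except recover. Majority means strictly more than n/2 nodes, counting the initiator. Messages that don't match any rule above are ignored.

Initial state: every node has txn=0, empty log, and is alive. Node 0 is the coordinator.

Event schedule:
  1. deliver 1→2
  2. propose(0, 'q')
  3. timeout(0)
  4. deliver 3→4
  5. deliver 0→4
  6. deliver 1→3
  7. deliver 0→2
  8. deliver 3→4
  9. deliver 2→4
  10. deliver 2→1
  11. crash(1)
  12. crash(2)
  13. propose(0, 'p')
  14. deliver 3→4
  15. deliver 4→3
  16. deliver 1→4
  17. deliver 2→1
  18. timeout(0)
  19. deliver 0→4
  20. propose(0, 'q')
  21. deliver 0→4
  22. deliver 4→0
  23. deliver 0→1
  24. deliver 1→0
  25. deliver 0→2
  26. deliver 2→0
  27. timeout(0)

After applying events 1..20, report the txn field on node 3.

0

after 1 — deliver 1→2: ·
after 2 — propose(0,'q'): n0:coor/t1/[-]
after 3 — timeout(0): n0:coor/t2/[-]
after 4 — deliver 3→4: ·
after 5 — deliver 0→4: n4:part/t1/[-]
after 6 — deliver 1→3: ·
after 7 — deliver 0→2: n2:part/t1/[-]
after 8 — deliver 3→4: ·
after 9 — deliver 2→4: ·
after 10 — deliver 2→1: ·
after 11 — crash(1): n1:✗part/t0/[-]
after 12 — crash(2): n2:✗part/t1/[-]
after 13 — propose(0,'p'): n0:coor/t3/[-]
after 14 — deliver 3→4: ·
after 15 — deliver 4→3: ·
after 16 — deliver 1→4: ·
after 17 — deliver 2→1: ·
after 18 — timeout(0): n0:coor/t4/[-]
after 19 — deliver 0→4: n4:part/t2/[-]
after 20 — propose(0,'q'): n0:coor/t5/[-]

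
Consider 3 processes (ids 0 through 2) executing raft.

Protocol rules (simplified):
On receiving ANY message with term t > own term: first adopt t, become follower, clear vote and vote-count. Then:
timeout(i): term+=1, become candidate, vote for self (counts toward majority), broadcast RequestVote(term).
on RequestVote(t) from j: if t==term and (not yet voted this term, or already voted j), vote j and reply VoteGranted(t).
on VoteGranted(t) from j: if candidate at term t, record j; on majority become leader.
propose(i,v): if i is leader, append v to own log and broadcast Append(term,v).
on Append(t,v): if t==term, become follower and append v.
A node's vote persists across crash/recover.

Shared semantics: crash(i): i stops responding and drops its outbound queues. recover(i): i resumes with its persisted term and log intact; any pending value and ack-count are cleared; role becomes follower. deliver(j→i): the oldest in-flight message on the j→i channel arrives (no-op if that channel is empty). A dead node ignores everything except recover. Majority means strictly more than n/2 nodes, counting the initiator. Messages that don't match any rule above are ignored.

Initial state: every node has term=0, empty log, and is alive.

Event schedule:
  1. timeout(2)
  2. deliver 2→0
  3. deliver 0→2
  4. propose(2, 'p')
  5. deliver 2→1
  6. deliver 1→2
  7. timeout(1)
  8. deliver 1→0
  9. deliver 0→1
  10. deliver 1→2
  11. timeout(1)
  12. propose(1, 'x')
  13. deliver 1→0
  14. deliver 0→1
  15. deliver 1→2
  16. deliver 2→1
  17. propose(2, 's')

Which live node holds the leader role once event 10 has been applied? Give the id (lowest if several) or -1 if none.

1

step 1 timeout(2): 2={cand,t=1,log=-}
step 2 deliver 2→0: 0={foll,t=1,log=-}
step 3 deliver 0→2: 2={lead,t=1,log=-}
step 4 propose(2,'p'): 2={lead,t=1,log=p}
step 5 deliver 2→1: 1={foll,t=1,log=-}
step 6 deliver 1→2: —
step 7 timeout(1): 1={cand,t=2,log=-}
step 8 deliver 1→0: 0={foll,t=2,log=-}
step 9 deliver 0→1: 1={lead,t=2,log=-}
step 10 deliver 1→2: 2={foll,t=2,log=p}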